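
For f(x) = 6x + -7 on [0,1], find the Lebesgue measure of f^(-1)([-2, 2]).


f^(-1)([-2, 2]) = {x : -2 <= 6x + -7 <= 2}
Solving: (-2 - -7)/6 <= x <= (2 - -7)/6
= [0.833333, 1.5]
Intersecting with [0,1]: [0.833333, 1]
Measure = 1 - 0.833333 = 0.166667


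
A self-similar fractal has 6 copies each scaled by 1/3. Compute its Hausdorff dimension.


For a self-similar set with N copies scaled by 1/r:
dim_H = log(N)/log(r) = log(6)/log(3)
= 1.791759/1.098612
= 1.63093


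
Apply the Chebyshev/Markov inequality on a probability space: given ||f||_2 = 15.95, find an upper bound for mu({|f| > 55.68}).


Chebyshev/Markov inequality: mu(|f| > eps) <= (||f||_p / eps)^p
Step 1: ||f||_2 / eps = 15.95 / 55.68 = 0.286458
Step 2: Raise to power p = 2:
  (0.286458)^2 = 0.082058
Step 3: Therefore mu(|f| > 55.68) <= 0.082058


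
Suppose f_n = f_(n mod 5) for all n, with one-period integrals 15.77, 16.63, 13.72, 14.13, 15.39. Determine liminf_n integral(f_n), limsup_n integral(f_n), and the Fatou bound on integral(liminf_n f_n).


The sequence (integral(f_n)) is periodic with period 5, repeating the values 15.77, 16.63, 13.72, 14.13, 15.39 indefinitely.
Step 1: For a periodic sequence, every tail (a_m, a_(m+1), ...) contains all 5 period values infinitely often.
Step 2: Hence inf of every tail = min of the period values = min(15.77, 16.63, 13.72, 14.13, 15.39) = 13.72.
        liminf_n integral(f_n) = sup over m of (inf of tail from m) = 13.72.
Step 3: Similarly sup of every tail = max of the period values = 16.63.
        limsup_n integral(f_n) = 16.63.
Step 4: Fatou's lemma: integral(liminf_n f_n) <= liminf_n integral(f_n) = 13.72.
        So the integral of the pointwise liminf is at most 13.72.


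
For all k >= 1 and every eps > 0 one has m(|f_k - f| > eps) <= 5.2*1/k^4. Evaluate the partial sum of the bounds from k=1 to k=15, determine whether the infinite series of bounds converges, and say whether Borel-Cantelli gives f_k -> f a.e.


Step 1: List the terms 5.2*1/k^4 for k = 1 to 15:
  k=1: 5.2
  k=2: 0.325
  k=3: 0.064198
  k=4: 0.020313
  k=5: 0.00832
  k=6: 0.004012
  k=7: 0.002166
  k=8: 0.00127
  k=9: 7.925621e-04
  k=10: 5.200000e-04
  k=11: 3.551670e-04
  k=12: 2.507716e-04
  k=13: 1.820665e-04
  k=14: 1.353603e-04
  k=15: 1.027160e-04
Step 2: Partial sum = 5.2 + 0.325 + 0.064198 + 0.020313 + 0.00832 + 0.004012 + 0.002166 + 0.00127 + 7.925621e-04 + 5.200000e-04 + 3.551670e-04 + 2.507716e-04 + 1.820665e-04 + 1.353603e-04 + 1.027160e-04
     = 5.627616
Step 3: The full series sum_(k>=1) 5.2*1/k^4 converges (p-series with p = 4 > 1; a constant multiple of a convergent series converges).
Step 4: Fix eps > 0. Since sum_k m(|f_k - f| > eps) < infinity, the Borel-Cantelli lemma gives
        m(limsup_k {|f_k - f| > eps}) = 0, i.e. for a.e. x, |f_k(x) - f(x)| <= eps for all large k.
        Applying this with eps = 1/j for j = 1, 2, ... and intersecting the countably many full-measure sets,
        for a.e. x we get limsup_k |f_k(x) - f(x)| <= 1/j for every j, hence f_k -> f almost everywhere.
Conclusion: series converges; Borel-Cantelli yields f_k -> f a.e.


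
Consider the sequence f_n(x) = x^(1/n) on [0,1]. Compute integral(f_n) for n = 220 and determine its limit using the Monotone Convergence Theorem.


At n = 220: f_220(x) = x^(1/220).
Step 1: integral(x^(1/220), 0, 1) = [x^(1/220+1) / (1/220+1)] from 0 to 1
     = 1 / (1/220 + 1) = 1 / ((220+1)/220) = 220/(220+1)
     = 220/221 = 0.995475
Step 2: As n -> infinity, f_n(x) = x^(1/n) -> 1 for x in (0,1], and f_n is increasing in n.
By MCT, lim_n integral(f_n) = integral(lim_n f_n) = integral(1, 0, 1) = 1.
Step 3: Verify convergence: 220/221 = 0.995475 -> 1


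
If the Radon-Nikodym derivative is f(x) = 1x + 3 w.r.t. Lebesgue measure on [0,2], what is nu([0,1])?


nu(A) = integral_A (dnu/dmu) dmu = integral_0^1 (1x + 3) dx
Step 1: Antiderivative F(x) = (1/2)x^2 + 3x
Step 2: F(1) = (1/2)*1^2 + 3*1 = 0.5 + 3 = 3.5
Step 3: F(0) = (1/2)*0^2 + 3*0 = 0.0 + 0 = 0.0
Step 4: nu([0,1]) = F(1) - F(0) = 3.5 - 0.0 = 3.5


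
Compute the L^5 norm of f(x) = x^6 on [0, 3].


Step 1: ||f||_5 = (integral_0^3 |x^6|^5 dx)^(1/5)
     = (integral_0^3 x^30 dx)^(1/5)
Step 2: integral_0^3 x^30 dx = [x^31/(31)] from 0 to 3 = 3^31/31
     = 617673396283947/31 = 1.992495e+13
Step 3: ||f||_5 = (1.992495e+13)^(1/5) = 456.96132


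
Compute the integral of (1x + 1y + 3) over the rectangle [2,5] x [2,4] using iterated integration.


By Fubini, integrate in x first, then y.
Step 1: Fix y, integrate over x in [2,5]:
  integral(1x + 1y + 3, x=2..5)
  = 1*(5^2 - 2^2)/2 + (1y + 3)*(5 - 2)
  = 10.5 + (1y + 3)*3
  = 10.5 + 3y + 9
  = 19.5 + 3y
Step 2: Integrate over y in [2,4]:
  integral(19.5 + 3y, y=2..4)
  = 19.5*2 + 3*(4^2 - 2^2)/2
  = 39 + 18
  = 57


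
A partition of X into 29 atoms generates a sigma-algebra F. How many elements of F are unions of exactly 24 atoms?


Each element of F is a union of some subset of the 29 atoms.
Elements that are unions of exactly 24 atoms correspond to 24-element subsets of the 29 atoms.
Count = C(29, 24) = 29! / (24! * 5!) = 118755.


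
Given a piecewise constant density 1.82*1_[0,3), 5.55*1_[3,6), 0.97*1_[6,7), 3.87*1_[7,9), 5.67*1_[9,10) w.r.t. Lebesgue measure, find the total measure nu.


Integrate each piece of the Radon-Nikodym derivative:
Step 1: integral_0^3 1.82 dx = 1.82*(3-0) = 1.82*3 = 5.46
Step 2: integral_3^6 5.55 dx = 5.55*(6-3) = 5.55*3 = 16.65
Step 3: integral_6^7 0.97 dx = 0.97*(7-6) = 0.97*1 = 0.97
Step 4: integral_7^9 3.87 dx = 3.87*(9-7) = 3.87*2 = 7.74
Step 5: integral_9^10 5.67 dx = 5.67*(10-9) = 5.67*1 = 5.67
Total: 5.46 + 16.65 + 0.97 + 7.74 + 5.67 = 36.49


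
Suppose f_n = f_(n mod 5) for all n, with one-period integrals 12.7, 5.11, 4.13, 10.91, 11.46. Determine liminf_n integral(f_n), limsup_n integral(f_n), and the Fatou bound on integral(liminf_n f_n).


The sequence (integral(f_n)) is periodic with period 5, repeating the values 12.7, 5.11, 4.13, 10.91, 11.46 indefinitely.
Step 1: For a periodic sequence, every tail (a_m, a_(m+1), ...) contains all 5 period values infinitely often.
Step 2: Hence inf of every tail = min of the period values = min(12.7, 5.11, 4.13, 10.91, 11.46) = 4.13.
        liminf_n integral(f_n) = sup over m of (inf of tail from m) = 4.13.
Step 3: Similarly sup of every tail = max of the period values = 12.7.
        limsup_n integral(f_n) = 12.7.
Step 4: Fatou's lemma: integral(liminf_n f_n) <= liminf_n integral(f_n) = 4.13.
        So the integral of the pointwise liminf is at most 4.13.


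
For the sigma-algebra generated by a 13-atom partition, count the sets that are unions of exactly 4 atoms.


Each element of F is a union of some subset of the 13 atoms.
Elements that are unions of exactly 4 atoms correspond to 4-element subsets of the 13 atoms.
Count = C(13, 4) = 13! / (4! * 9!) = 715.


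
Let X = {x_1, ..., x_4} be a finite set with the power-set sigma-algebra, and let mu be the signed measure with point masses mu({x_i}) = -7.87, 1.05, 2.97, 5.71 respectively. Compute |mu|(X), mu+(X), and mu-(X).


Step 1: Every measurable set is a union of atoms (the cells / points), so a Hahn decomposition is
  obtained by grouping atoms by sign: P = union of atoms with mu > 0, N = union of the remaining atoms.
  Atoms in P (indices): 2, 3, 4;  atoms in N (indices): 1
  Positive values: 1.05, 2.97, 5.71
  Negative values: -7.87
Step 2: mu+(X) = mu(P) = sum of positive atom values = 9.73
Step 3: mu-(X) = -mu(N) = sum of |negative atom values| = 7.87
Step 4: |mu|(X) = mu+(X) + mu-(X) = 9.73 + 7.87 = 17.6


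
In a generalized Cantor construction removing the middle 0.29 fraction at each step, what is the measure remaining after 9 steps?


Step 1: At each step, fraction remaining = 1 - 0.29 = 0.71
Step 2: After 9 steps, measure = (0.71)^9
Result = 0.045849


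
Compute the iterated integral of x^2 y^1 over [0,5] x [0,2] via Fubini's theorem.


By Fubini's theorem, the double integral factors as a product of single integrals:
Step 1: integral_0^5 x^2 dx = [x^3/3] from 0 to 5
     = 5^3/3 = 41.666667
Step 2: integral_0^2 y^1 dy = [y^2/2] from 0 to 2
     = 2^2/2 = 2
Step 3: Double integral = 41.666667 * 2 = 83.333333


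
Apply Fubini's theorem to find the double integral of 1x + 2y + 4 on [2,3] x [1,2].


By Fubini, integrate in x first, then y.
Step 1: Fix y, integrate over x in [2,3]:
  integral(1x + 2y + 4, x=2..3)
  = 1*(3^2 - 2^2)/2 + (2y + 4)*(3 - 2)
  = 2.5 + (2y + 4)*1
  = 2.5 + 2y + 4
  = 6.5 + 2y
Step 2: Integrate over y in [1,2]:
  integral(6.5 + 2y, y=1..2)
  = 6.5*1 + 2*(2^2 - 1^2)/2
  = 6.5 + 3
  = 9.5


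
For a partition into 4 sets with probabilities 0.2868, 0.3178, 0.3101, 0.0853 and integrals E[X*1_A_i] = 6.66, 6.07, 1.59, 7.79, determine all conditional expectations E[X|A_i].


For each cell A_i: E[X|A_i] = E[X*1_A_i] / P(A_i)
Step 1: E[X|A_1] = 6.66 / 0.2868 = 23.221757
Step 2: E[X|A_2] = 6.07 / 0.3178 = 19.100063
Step 3: E[X|A_3] = 1.59 / 0.3101 = 5.127378
Step 4: E[X|A_4] = 7.79 / 0.0853 = 91.324736
Verification: E[X] = sum E[X*1_A_i] = 6.66 + 6.07 + 1.59 + 7.79 = 22.11


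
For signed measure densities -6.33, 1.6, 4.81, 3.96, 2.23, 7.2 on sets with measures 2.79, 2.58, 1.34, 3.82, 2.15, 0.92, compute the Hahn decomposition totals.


Step 1: Compute signed measure on each set:
  Set 1: -6.33 * 2.79 = -17.6607
  Set 2: 1.6 * 2.58 = 4.128
  Set 3: 4.81 * 1.34 = 6.4454
  Set 4: 3.96 * 3.82 = 15.1272
  Set 5: 2.23 * 2.15 = 4.7945
  Set 6: 7.2 * 0.92 = 6.624
Step 2: Total signed measure = (-17.6607) + (4.128) + (6.4454) + (15.1272) + (4.7945) + (6.624)
     = 19.4584
Step 3: Positive part mu+(X) = sum of positive contributions = 37.1191
Step 4: Negative part mu-(X) = |sum of negative contributions| = 17.6607


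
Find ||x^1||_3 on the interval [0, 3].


Step 1: ||f||_3 = (integral_0^3 |x^1|^3 dx)^(1/3)
     = (integral_0^3 x^3 dx)^(1/3)
Step 2: integral_0^3 x^3 dx = [x^4/(4)] from 0 to 3 = 3^4/4
     = 81/4 = 20.25
Step 3: ||f||_3 = (20.25)^(1/3) = 2.725681


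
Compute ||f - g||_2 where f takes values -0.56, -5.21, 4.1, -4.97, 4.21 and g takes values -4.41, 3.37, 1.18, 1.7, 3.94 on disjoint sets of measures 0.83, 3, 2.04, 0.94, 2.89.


Step 1: Compute differences f_i - g_i:
  -0.56 - -4.41 = 3.85
  -5.21 - 3.37 = -8.58
  4.1 - 1.18 = 2.92
  -4.97 - 1.7 = -6.67
  4.21 - 3.94 = 0.27
Step 2: Compute |diff|^2 * measure for each set:
  |3.85|^2 * 0.83 = 14.8225 * 0.83 = 12.302675
  |-8.58|^2 * 3 = 73.6164 * 3 = 220.8492
  |2.92|^2 * 2.04 = 8.5264 * 2.04 = 17.393856
  |-6.67|^2 * 0.94 = 44.4889 * 0.94 = 41.819566
  |0.27|^2 * 2.89 = 0.0729 * 2.89 = 0.210681
Step 3: Sum = 292.575978
Step 4: ||f-g||_2 = (292.575978)^(1/2) = 17.104852


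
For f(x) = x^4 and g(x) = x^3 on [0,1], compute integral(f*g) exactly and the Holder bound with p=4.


Step 1: Exact integral of f*g = integral(x^7, 0, 1) = 1/8
     = 0.125
Step 2: Holder bound with p=4, q=1.333333:
  ||f||_p = (integral x^16 dx)^(1/4) = (1/17)^(1/4) = 0.492479
  ||g||_q = (integral x^4 dx)^(1/1.333333) = (1/5)^(1/1.333333) = 0.29907
Step 3: Holder bound = ||f||_p * ||g||_q = 0.492479 * 0.29907 = 0.147286
Verification: 0.125 <= 0.147286 (Holder holds)


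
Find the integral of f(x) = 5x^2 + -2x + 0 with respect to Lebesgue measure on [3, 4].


The Lebesgue integral of a Riemann-integrable function agrees with the Riemann integral.
Antiderivative F(x) = (5/3)x^3 + (-2/2)x^2 + 0x
F(4) = (5/3)*4^3 + (-2/2)*4^2 + 0*4
     = (5/3)*64 + (-2/2)*16 + 0*4
     = 106.666667 + -16 + 0
     = 90.666667
F(3) = 36
Integral = F(4) - F(3) = 90.666667 - 36 = 54.666667


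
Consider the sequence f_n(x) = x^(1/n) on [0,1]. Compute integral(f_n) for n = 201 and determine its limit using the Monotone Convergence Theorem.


At n = 201: f_201(x) = x^(1/201).
Step 1: integral(x^(1/201), 0, 1) = [x^(1/201+1) / (1/201+1)] from 0 to 1
     = 1 / (1/201 + 1) = 1 / ((201+1)/201) = 201/(201+1)
     = 201/202 = 0.99505
Step 2: As n -> infinity, f_n(x) = x^(1/n) -> 1 for x in (0,1], and f_n is increasing in n.
By MCT, lim_n integral(f_n) = integral(lim_n f_n) = integral(1, 0, 1) = 1.
Step 3: Verify convergence: 201/202 = 0.99505 -> 1


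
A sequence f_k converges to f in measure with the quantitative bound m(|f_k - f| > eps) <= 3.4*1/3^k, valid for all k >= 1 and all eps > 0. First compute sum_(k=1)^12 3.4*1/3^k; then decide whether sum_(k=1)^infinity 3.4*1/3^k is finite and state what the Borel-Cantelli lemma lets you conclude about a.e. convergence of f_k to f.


Step 1: List the terms 3.4*1/3^k for k = 1 to 12:
  k=1: 1.133333
  k=2: 0.377778
  k=3: 0.125926
  k=4: 0.041975
  k=5: 0.013992
  k=6: 0.004664
  k=7: 0.001555
  k=8: 5.182137e-04
  k=9: 1.727379e-04
  k=10: 5.757930e-05
  k=11: 1.919310e-05
  k=12: 6.397700e-06
Step 2: Partial sum = 1.133333 + 0.377778 + 0.125926 + 0.041975 + 0.013992 + 0.004664 + 0.001555 + 5.182137e-04 + 1.727379e-04 + 5.757930e-05 + 1.919310e-05 + 6.397700e-06
     = 1.699997
Step 3: The full series sum_(k>=1) 3.4*1/3^k converges (geometric series with ratio 1/3 < 1; a constant multiple of a convergent series converges).
Step 4: Fix eps > 0. Since sum_k m(|f_k - f| > eps) < infinity, the Borel-Cantelli lemma gives
        m(limsup_k {|f_k - f| > eps}) = 0, i.e. for a.e. x, |f_k(x) - f(x)| <= eps for all large k.
        Applying this with eps = 1/j for j = 1, 2, ... and intersecting the countably many full-measure sets,
        for a.e. x we get limsup_k |f_k(x) - f(x)| <= 1/j for every j, hence f_k -> f almost everywhere.
Conclusion: series converges; Borel-Cantelli yields f_k -> f a.e.


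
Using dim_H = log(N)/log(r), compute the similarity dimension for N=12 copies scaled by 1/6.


For a self-similar set with N copies scaled by 1/r:
dim_H = log(N)/log(r) = log(12)/log(6)
= 2.484907/1.791759
= 1.386853


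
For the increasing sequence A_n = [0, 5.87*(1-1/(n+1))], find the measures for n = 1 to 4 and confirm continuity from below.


By continuity of measure from below: if A_n increases to A, then m(A_n) -> m(A).
Here A = [0, 5.87], so m(A) = 5.87
Step 1: a_1 = 5.87*(1 - 1/2) = 2.935, m(A_1) = 2.935
Step 2: a_2 = 5.87*(1 - 1/3) = 3.9133, m(A_2) = 3.9133
Step 3: a_3 = 5.87*(1 - 1/4) = 4.4025, m(A_3) = 4.4025
Step 4: a_4 = 5.87*(1 - 1/5) = 4.696, m(A_4) = 4.696
Limit: m(A_n) -> m([0,5.87]) = 5.87


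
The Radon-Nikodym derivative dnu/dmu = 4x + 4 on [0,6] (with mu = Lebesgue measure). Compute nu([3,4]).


nu(A) = integral_A (dnu/dmu) dmu = integral_3^4 (4x + 4) dx
Step 1: Antiderivative F(x) = (4/2)x^2 + 4x
Step 2: F(4) = (4/2)*4^2 + 4*4 = 32 + 16 = 48
Step 3: F(3) = (4/2)*3^2 + 4*3 = 18 + 12 = 30
Step 4: nu([3,4]) = F(4) - F(3) = 48 - 30 = 18


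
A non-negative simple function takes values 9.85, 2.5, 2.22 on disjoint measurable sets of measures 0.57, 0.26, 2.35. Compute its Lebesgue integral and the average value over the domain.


Step 1: Integral = sum(value_i * measure_i)
= 9.85*0.57 + 2.5*0.26 + 2.22*2.35
= 5.6145 + 0.65 + 5.217
= 11.4815
Step 2: Total measure of domain = 0.57 + 0.26 + 2.35 = 3.18
Step 3: Average value = 11.4815 / 3.18 = 3.610535


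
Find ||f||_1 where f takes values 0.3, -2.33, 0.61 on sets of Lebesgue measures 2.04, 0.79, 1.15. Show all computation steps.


Step 1: Compute |f_i|^1 for each value:
  |0.3|^1 = 0.3
  |-2.33|^1 = 2.33
  |0.61|^1 = 0.61
Step 2: Multiply by measures and sum:
  0.3 * 2.04 = 0.612
  2.33 * 0.79 = 1.8407
  0.61 * 1.15 = 0.7015
Sum = 0.612 + 1.8407 + 0.7015 = 3.1542
Step 3: Take the p-th root:
||f||_1 = (3.1542)^(1/1) = 3.1542


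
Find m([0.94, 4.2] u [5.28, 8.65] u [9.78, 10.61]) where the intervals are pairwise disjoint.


For pairwise disjoint intervals, m(union) = sum of lengths.
= (4.2 - 0.94) + (8.65 - 5.28) + (10.61 - 9.78)
= 3.26 + 3.37 + 0.83
= 7.46


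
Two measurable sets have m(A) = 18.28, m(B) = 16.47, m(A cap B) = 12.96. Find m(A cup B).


By inclusion-exclusion: m(A u B) = m(A) + m(B) - m(A n B)
= 18.28 + 16.47 - 12.96
= 21.79


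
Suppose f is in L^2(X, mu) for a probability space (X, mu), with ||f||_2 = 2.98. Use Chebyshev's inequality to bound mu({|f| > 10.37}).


Chebyshev/Markov inequality: mu(|f| > eps) <= (||f||_p / eps)^p
Step 1: ||f||_2 / eps = 2.98 / 10.37 = 0.287367
Step 2: Raise to power p = 2:
  (0.287367)^2 = 0.08258
Step 3: Therefore mu(|f| > 10.37) <= 0.08258


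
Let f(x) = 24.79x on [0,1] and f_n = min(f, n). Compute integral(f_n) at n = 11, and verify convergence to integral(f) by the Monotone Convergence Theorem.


f(x) = 24.79x on [0,1]; f_n(x) = min(24.79x, n). At n = 11:
Step 1: f(x) reaches 11 at x = 11/24.79 = 0.443727
Step 2: integral(f_11) = integral(24.79x, 0, 0.443727) + integral(11, 0.443727, 1)
       = 24.79*0.443727^2/2 + 11*(1 - 0.443727)
       = 2.4405 + 6.119
       = 8.5595
Step 3: As n -> infinity, f_n increases to f, so by MCT integral(f_n) -> integral(f) = 24.79/2 = 12.395.
Convergence: integral(f_11) = 8.5595 -> 12.395 as n -> infinity


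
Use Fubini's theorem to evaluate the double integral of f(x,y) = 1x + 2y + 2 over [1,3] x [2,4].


By Fubini, integrate in x first, then y.
Step 1: Fix y, integrate over x in [1,3]:
  integral(1x + 2y + 2, x=1..3)
  = 1*(3^2 - 1^2)/2 + (2y + 2)*(3 - 1)
  = 4 + (2y + 2)*2
  = 4 + 4y + 4
  = 8 + 4y
Step 2: Integrate over y in [2,4]:
  integral(8 + 4y, y=2..4)
  = 8*2 + 4*(4^2 - 2^2)/2
  = 16 + 24
  = 40


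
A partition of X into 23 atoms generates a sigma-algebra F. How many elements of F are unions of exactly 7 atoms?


Each element of F is a union of some subset of the 23 atoms.
Elements that are unions of exactly 7 atoms correspond to 7-element subsets of the 23 atoms.
Count = C(23, 7) = 23! / (7! * 16!) = 245157.


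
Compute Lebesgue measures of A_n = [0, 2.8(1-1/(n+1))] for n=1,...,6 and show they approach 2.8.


By continuity of measure from below: if A_n increases to A, then m(A_n) -> m(A).
Here A = [0, 2.8], so m(A) = 2.8
Step 1: a_1 = 2.8*(1 - 1/2) = 1.4, m(A_1) = 1.4
Step 2: a_2 = 2.8*(1 - 1/3) = 1.8667, m(A_2) = 1.8667
Step 3: a_3 = 2.8*(1 - 1/4) = 2.1, m(A_3) = 2.1
Step 4: a_4 = 2.8*(1 - 1/5) = 2.24, m(A_4) = 2.24
Step 5: a_5 = 2.8*(1 - 1/6) = 2.3333, m(A_5) = 2.3333
Step 6: a_6 = 2.8*(1 - 1/7) = 2.4, m(A_6) = 2.4
Limit: m(A_n) -> m([0,2.8]) = 2.8


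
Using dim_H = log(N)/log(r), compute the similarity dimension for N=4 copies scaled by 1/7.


For a self-similar set with N copies scaled by 1/r:
dim_H = log(N)/log(r) = log(4)/log(7)
= 1.386294/1.94591
= 0.712414


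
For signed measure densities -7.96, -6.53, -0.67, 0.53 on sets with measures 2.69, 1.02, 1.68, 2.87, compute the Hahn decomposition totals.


Step 1: Compute signed measure on each set:
  Set 1: -7.96 * 2.69 = -21.4124
  Set 2: -6.53 * 1.02 = -6.6606
  Set 3: -0.67 * 1.68 = -1.1256
  Set 4: 0.53 * 2.87 = 1.5211
Step 2: Total signed measure = (-21.4124) + (-6.6606) + (-1.1256) + (1.5211)
     = -27.6775
Step 3: Positive part mu+(X) = sum of positive contributions = 1.5211
Step 4: Negative part mu-(X) = |sum of negative contributions| = 29.1986


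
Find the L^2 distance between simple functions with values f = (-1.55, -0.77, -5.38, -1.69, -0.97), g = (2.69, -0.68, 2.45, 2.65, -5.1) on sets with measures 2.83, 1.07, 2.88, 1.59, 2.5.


Step 1: Compute differences f_i - g_i:
  -1.55 - 2.69 = -4.24
  -0.77 - -0.68 = -0.09
  -5.38 - 2.45 = -7.83
  -1.69 - 2.65 = -4.34
  -0.97 - -5.1 = 4.13
Step 2: Compute |diff|^2 * measure for each set:
  |-4.24|^2 * 2.83 = 17.9776 * 2.83 = 50.876608
  |-0.09|^2 * 1.07 = 0.0081 * 1.07 = 0.008667
  |-7.83|^2 * 2.88 = 61.3089 * 2.88 = 176.569632
  |-4.34|^2 * 1.59 = 18.8356 * 1.59 = 29.948604
  |4.13|^2 * 2.5 = 17.0569 * 2.5 = 42.64225
Step 3: Sum = 300.045761
Step 4: ||f-g||_2 = (300.045761)^(1/2) = 17.321829


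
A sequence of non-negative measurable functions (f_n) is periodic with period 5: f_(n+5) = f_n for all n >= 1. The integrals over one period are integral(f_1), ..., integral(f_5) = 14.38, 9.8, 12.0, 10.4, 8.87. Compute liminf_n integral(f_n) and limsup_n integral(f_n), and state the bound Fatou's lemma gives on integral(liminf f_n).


The sequence (integral(f_n)) is periodic with period 5, repeating the values 14.38, 9.8, 12.0, 10.4, 8.87 indefinitely.
Step 1: For a periodic sequence, every tail (a_m, a_(m+1), ...) contains all 5 period values infinitely often.
Step 2: Hence inf of every tail = min of the period values = min(14.38, 9.8, 12.0, 10.4, 8.87) = 8.87.
        liminf_n integral(f_n) = sup over m of (inf of tail from m) = 8.87.
Step 3: Similarly sup of every tail = max of the period values = 14.38.
        limsup_n integral(f_n) = 14.38.
Step 4: Fatou's lemma: integral(liminf_n f_n) <= liminf_n integral(f_n) = 8.87.
        So the integral of the pointwise liminf is at most 8.87.


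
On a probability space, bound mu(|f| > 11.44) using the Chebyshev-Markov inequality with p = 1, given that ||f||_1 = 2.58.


Chebyshev/Markov inequality: mu(|f| > eps) <= (||f||_p / eps)^p
Step 1: ||f||_1 / eps = 2.58 / 11.44 = 0.225524
Step 2: Raise to power p = 1:
  (0.225524)^1 = 0.225524
Step 3: Therefore mu(|f| > 11.44) <= 0.225524


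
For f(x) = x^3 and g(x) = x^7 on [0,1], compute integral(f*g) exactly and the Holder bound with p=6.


Step 1: Exact integral of f*g = integral(x^10, 0, 1) = 1/11
     = 0.090909
Step 2: Holder bound with p=6, q=1.2:
  ||f||_p = (integral x^18 dx)^(1/6) = (1/19)^(1/6) = 0.612173
  ||g||_q = (integral x^8.4 dx)^(1/1.2) = (1/9.4)^(1/1.2) = 0.154547
Step 3: Holder bound = ||f||_p * ||g||_q = 0.612173 * 0.154547 = 0.094609
Verification: 0.090909 <= 0.094609 (Holder holds)


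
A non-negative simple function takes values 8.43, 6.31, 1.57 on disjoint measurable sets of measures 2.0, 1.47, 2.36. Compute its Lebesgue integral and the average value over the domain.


Step 1: Integral = sum(value_i * measure_i)
= 8.43*2.0 + 6.31*1.47 + 1.57*2.36
= 16.86 + 9.2757 + 3.7052
= 29.8409
Step 2: Total measure of domain = 2.0 + 1.47 + 2.36 = 5.83
Step 3: Average value = 29.8409 / 5.83 = 5.118508


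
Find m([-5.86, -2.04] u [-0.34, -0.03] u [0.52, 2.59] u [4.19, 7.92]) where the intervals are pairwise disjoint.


For pairwise disjoint intervals, m(union) = sum of lengths.
= (-2.04 - -5.86) + (-0.03 - -0.34) + (2.59 - 0.52) + (7.92 - 4.19)
= 3.82 + 0.31 + 2.07 + 3.73
= 9.93


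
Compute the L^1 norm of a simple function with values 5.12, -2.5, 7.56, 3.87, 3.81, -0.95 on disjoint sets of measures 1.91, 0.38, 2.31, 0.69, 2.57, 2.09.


Step 1: Compute |f_i|^1 for each value:
  |5.12|^1 = 5.12
  |-2.5|^1 = 2.5
  |7.56|^1 = 7.56
  |3.87|^1 = 3.87
  |3.81|^1 = 3.81
  |-0.95|^1 = 0.95
Step 2: Multiply by measures and sum:
  5.12 * 1.91 = 9.7792
  2.5 * 0.38 = 0.95
  7.56 * 2.31 = 17.4636
  3.87 * 0.69 = 2.6703
  3.81 * 2.57 = 9.7917
  0.95 * 2.09 = 1.9855
Sum = 9.7792 + 0.95 + 17.4636 + 2.6703 + 9.7917 + 1.9855 = 42.6403
Step 3: Take the p-th root:
||f||_1 = (42.6403)^(1/1) = 42.6403


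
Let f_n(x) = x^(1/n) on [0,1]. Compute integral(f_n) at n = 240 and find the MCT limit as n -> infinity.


At n = 240: f_240(x) = x^(1/240).
Step 1: integral(x^(1/240), 0, 1) = [x^(1/240+1) / (1/240+1)] from 0 to 1
     = 1 / (1/240 + 1) = 1 / ((240+1)/240) = 240/(240+1)
     = 240/241 = 0.995851
Step 2: As n -> infinity, f_n(x) = x^(1/n) -> 1 for x in (0,1], and f_n is increasing in n.
By MCT, lim_n integral(f_n) = integral(lim_n f_n) = integral(1, 0, 1) = 1.
Step 3: Verify convergence: 240/241 = 0.995851 -> 1


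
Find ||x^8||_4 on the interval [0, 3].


Step 1: ||f||_4 = (integral_0^3 |x^8|^4 dx)^(1/4)
     = (integral_0^3 x^32 dx)^(1/4)
Step 2: integral_0^3 x^32 dx = [x^33/(33)] from 0 to 3 = 3^33/33
     = 5559060566555523/33 = 1.684564e+14
Step 3: ||f||_4 = (1.684564e+14)^(1/4) = 3602.648294


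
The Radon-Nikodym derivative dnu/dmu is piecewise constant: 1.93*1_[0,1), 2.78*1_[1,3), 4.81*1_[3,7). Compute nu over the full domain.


Integrate each piece of the Radon-Nikodym derivative:
Step 1: integral_0^1 1.93 dx = 1.93*(1-0) = 1.93*1 = 1.93
Step 2: integral_1^3 2.78 dx = 2.78*(3-1) = 2.78*2 = 5.56
Step 3: integral_3^7 4.81 dx = 4.81*(7-3) = 4.81*4 = 19.24
Total: 1.93 + 5.56 + 19.24 = 26.73


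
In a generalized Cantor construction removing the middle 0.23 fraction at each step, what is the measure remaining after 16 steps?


Step 1: At each step, fraction remaining = 1 - 0.23 = 0.77
Step 2: After 16 steps, measure = (0.77)^16
Result = 0.01527


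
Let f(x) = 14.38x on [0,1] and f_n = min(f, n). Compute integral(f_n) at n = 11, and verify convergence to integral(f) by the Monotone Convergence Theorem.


f(x) = 14.38x on [0,1]; f_n(x) = min(14.38x, n). At n = 11:
Step 1: f(x) reaches 11 at x = 11/14.38 = 0.764951
Step 2: integral(f_11) = integral(14.38x, 0, 0.764951) + integral(11, 0.764951, 1)
       = 14.38*0.764951^2/2 + 11*(1 - 0.764951)
       = 4.207232 + 2.585535
       = 6.792768
Step 3: As n -> infinity, f_n increases to f, so by MCT integral(f_n) -> integral(f) = 14.38/2 = 7.19.
Convergence: integral(f_11) = 6.792768 -> 7.19 as n -> infinity


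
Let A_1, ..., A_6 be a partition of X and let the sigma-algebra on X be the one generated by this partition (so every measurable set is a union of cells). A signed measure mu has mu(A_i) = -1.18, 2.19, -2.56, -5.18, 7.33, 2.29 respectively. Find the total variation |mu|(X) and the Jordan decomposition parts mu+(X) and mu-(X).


Step 1: Every measurable set is a union of atoms (the cells / points), so a Hahn decomposition is
  obtained by grouping atoms by sign: P = union of atoms with mu > 0, N = union of the remaining atoms.
  Atoms in P (indices): 2, 5, 6;  atoms in N (indices): 1, 3, 4
  Positive values: 2.19, 7.33, 2.29
  Negative values: -1.18, -2.56, -5.18
Step 2: mu+(X) = mu(P) = sum of positive atom values = 11.81
Step 3: mu-(X) = -mu(N) = sum of |negative atom values| = 8.92
Step 4: |mu|(X) = mu+(X) + mu-(X) = 11.81 + 8.92 = 20.73


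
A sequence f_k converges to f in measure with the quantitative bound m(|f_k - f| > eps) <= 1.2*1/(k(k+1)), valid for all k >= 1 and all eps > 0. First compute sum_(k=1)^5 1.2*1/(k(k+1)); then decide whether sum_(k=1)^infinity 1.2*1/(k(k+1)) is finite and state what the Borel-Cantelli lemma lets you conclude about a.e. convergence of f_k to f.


Step 1: List the terms 1.2*1/(k(k+1)) for k = 1 to 5:
  k=1: 0.6
  k=2: 0.2
  k=3: 0.1
  k=4: 0.06
  k=5: 0.04
Step 2: Partial sum = 0.6 + 0.2 + 0.1 + 0.06 + 0.04
     = 1
Step 3: The full series sum_(k>=1) 1.2*1/(k(k+1)) converges (telescoping series sum 1/(k(k+1)) = 1; a constant multiple of a convergent series converges).
Step 4: Fix eps > 0. Since sum_k m(|f_k - f| > eps) < infinity, the Borel-Cantelli lemma gives
        m(limsup_k {|f_k - f| > eps}) = 0, i.e. for a.e. x, |f_k(x) - f(x)| <= eps for all large k.
        Applying this with eps = 1/j for j = 1, 2, ... and intersecting the countably many full-measure sets,
        for a.e. x we get limsup_k |f_k(x) - f(x)| <= 1/j for every j, hence f_k -> f almost everywhere.
Conclusion: series converges; Borel-Cantelli yields f_k -> f a.e.


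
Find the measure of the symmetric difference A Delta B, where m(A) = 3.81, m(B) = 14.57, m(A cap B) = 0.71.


m(A Delta B) = m(A) + m(B) - 2*m(A n B)
= 3.81 + 14.57 - 2*0.71
= 3.81 + 14.57 - 1.42
= 16.96


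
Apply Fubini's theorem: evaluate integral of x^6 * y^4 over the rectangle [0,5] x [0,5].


By Fubini's theorem, the double integral factors as a product of single integrals:
Step 1: integral_0^5 x^6 dx = [x^7/7] from 0 to 5
     = 5^7/7 = 11160.714286
Step 2: integral_0^5 y^4 dy = [y^5/5] from 0 to 5
     = 5^5/5 = 625
Step 3: Double integral = 11160.714286 * 625 = 6.975446e+06


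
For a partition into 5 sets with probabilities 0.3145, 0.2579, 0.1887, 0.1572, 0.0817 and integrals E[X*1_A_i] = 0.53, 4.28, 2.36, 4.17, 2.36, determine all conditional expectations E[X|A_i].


For each cell A_i: E[X|A_i] = E[X*1_A_i] / P(A_i)
Step 1: E[X|A_1] = 0.53 / 0.3145 = 1.685215
Step 2: E[X|A_2] = 4.28 / 0.2579 = 16.59558
Step 3: E[X|A_3] = 2.36 / 0.1887 = 12.506624
Step 4: E[X|A_4] = 4.17 / 0.1572 = 26.526718
Step 5: E[X|A_5] = 2.36 / 0.0817 = 28.886169
Verification: E[X] = sum E[X*1_A_i] = 0.53 + 4.28 + 2.36 + 4.17 + 2.36 = 13.7


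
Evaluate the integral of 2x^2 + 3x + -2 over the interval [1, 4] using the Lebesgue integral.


The Lebesgue integral of a Riemann-integrable function agrees with the Riemann integral.
Antiderivative F(x) = (2/3)x^3 + (3/2)x^2 + -2x
F(4) = (2/3)*4^3 + (3/2)*4^2 + -2*4
     = (2/3)*64 + (3/2)*16 + -2*4
     = 42.666667 + 24 + -8
     = 58.666667
F(1) = 0.166667
Integral = F(4) - F(1) = 58.666667 - 0.166667 = 58.5


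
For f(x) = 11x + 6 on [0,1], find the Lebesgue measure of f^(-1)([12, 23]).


f^(-1)([12, 23]) = {x : 12 <= 11x + 6 <= 23}
Solving: (12 - 6)/11 <= x <= (23 - 6)/11
= [0.545455, 1.545455]
Intersecting with [0,1]: [0.545455, 1]
Measure = 1 - 0.545455 = 0.454545


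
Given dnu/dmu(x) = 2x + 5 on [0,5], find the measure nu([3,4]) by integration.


nu(A) = integral_A (dnu/dmu) dmu = integral_3^4 (2x + 5) dx
Step 1: Antiderivative F(x) = (2/2)x^2 + 5x
Step 2: F(4) = (2/2)*4^2 + 5*4 = 16 + 20 = 36
Step 3: F(3) = (2/2)*3^2 + 5*3 = 9 + 15 = 24
Step 4: nu([3,4]) = F(4) - F(3) = 36 - 24 = 12


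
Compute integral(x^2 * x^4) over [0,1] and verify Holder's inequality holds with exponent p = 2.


Step 1: Exact integral of f*g = integral(x^6, 0, 1) = 1/7
     = 0.142857
Step 2: Holder bound with p=2, q=2:
  ||f||_p = (integral x^4 dx)^(1/2) = (1/5)^(1/2) = 0.447214
  ||g||_q = (integral x^8 dx)^(1/2) = (1/9)^(1/2) = 0.333333
Step 3: Holder bound = ||f||_p * ||g||_q = 0.447214 * 0.333333 = 0.149071
Verification: 0.142857 <= 0.149071 (Holder holds)


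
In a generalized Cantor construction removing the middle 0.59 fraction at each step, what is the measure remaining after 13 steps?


Step 1: At each step, fraction remaining = 1 - 0.59 = 0.41
Step 2: After 13 steps, measure = (0.41)^13
Result = 9.251031e-06


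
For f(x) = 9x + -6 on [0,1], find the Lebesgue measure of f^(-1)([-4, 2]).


f^(-1)([-4, 2]) = {x : -4 <= 9x + -6 <= 2}
Solving: (-4 - -6)/9 <= x <= (2 - -6)/9
= [0.222222, 0.888889]
Intersecting with [0,1]: [0.222222, 0.888889]
Measure = 0.888889 - 0.222222 = 0.666667


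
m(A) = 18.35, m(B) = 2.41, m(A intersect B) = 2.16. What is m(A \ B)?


m(A \ B) = m(A) - m(A n B)
= 18.35 - 2.16
= 16.19


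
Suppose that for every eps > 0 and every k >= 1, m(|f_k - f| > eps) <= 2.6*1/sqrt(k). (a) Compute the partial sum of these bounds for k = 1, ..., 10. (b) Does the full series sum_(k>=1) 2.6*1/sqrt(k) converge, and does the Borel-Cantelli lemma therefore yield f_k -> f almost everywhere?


Step 1: List the terms 2.6*1/sqrt(k) for k = 1 to 10:
  k=1: 2.6
  k=2: 1.838478
  k=3: 1.501111
  k=4: 1.3
  k=5: 1.162755
  k=6: 1.061446
  k=7: 0.982708
  k=8: 0.919239
  k=9: 0.866667
  k=10: 0.822192
Step 2: Partial sum = 2.6 + 1.838478 + 1.501111 + 1.3 + 1.162755 + 1.061446 + 0.982708 + 0.919239 + 0.866667 + 0.822192
     = 13.054595
Step 3: The full series sum_(k>=1) 2.6*1/sqrt(k) diverges (p-series with p = 1/2 <= 1; a nonzero constant multiple of a divergent series diverges).
Step 4: The (first) Borel-Cantelli lemma requires a summable sequence of measures, so it does not apply here;
        from this bound alone no conclusion about a.e. convergence can be drawn (convergence in measure still
        gives an a.e.-convergent subsequence, but not a.e. convergence of the whole sequence).
Conclusion: series diverges; Borel-Cantelli is inconclusive about a.e. convergence of f_k.


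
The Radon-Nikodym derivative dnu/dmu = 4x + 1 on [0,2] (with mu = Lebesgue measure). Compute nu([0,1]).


nu(A) = integral_A (dnu/dmu) dmu = integral_0^1 (4x + 1) dx
Step 1: Antiderivative F(x) = (4/2)x^2 + 1x
Step 2: F(1) = (4/2)*1^2 + 1*1 = 2 + 1 = 3
Step 3: F(0) = (4/2)*0^2 + 1*0 = 0.0 + 0 = 0.0
Step 4: nu([0,1]) = F(1) - F(0) = 3 - 0.0 = 3


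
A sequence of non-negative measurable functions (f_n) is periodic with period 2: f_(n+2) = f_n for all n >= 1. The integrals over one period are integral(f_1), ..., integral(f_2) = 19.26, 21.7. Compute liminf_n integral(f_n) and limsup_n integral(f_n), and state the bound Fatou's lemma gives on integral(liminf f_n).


The sequence (integral(f_n)) is periodic with period 2, repeating the values 19.26, 21.7 indefinitely.
Step 1: For a periodic sequence, every tail (a_m, a_(m+1), ...) contains all 2 period values infinitely often.
Step 2: Hence inf of every tail = min of the period values = min(19.26, 21.7) = 19.26.
        liminf_n integral(f_n) = sup over m of (inf of tail from m) = 19.26.
Step 3: Similarly sup of every tail = max of the period values = 21.7.
        limsup_n integral(f_n) = 21.7.
Step 4: Fatou's lemma: integral(liminf_n f_n) <= liminf_n integral(f_n) = 19.26.
        So the integral of the pointwise liminf is at most 19.26.


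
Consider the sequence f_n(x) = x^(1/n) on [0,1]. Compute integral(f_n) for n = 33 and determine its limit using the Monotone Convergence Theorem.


At n = 33: f_33(x) = x^(1/33).
Step 1: integral(x^(1/33), 0, 1) = [x^(1/33+1) / (1/33+1)] from 0 to 1
     = 1 / (1/33 + 1) = 1 / ((33+1)/33) = 33/(33+1)
     = 33/34 = 0.970588
Step 2: As n -> infinity, f_n(x) = x^(1/n) -> 1 for x in (0,1], and f_n is increasing in n.
By MCT, lim_n integral(f_n) = integral(lim_n f_n) = integral(1, 0, 1) = 1.
Step 3: Verify convergence: 33/34 = 0.970588 -> 1


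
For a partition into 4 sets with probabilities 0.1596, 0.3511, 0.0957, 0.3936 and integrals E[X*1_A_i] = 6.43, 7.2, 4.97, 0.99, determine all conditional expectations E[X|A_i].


For each cell A_i: E[X|A_i] = E[X*1_A_i] / P(A_i)
Step 1: E[X|A_1] = 6.43 / 0.1596 = 40.288221
Step 2: E[X|A_2] = 7.2 / 0.3511 = 20.506978
Step 3: E[X|A_3] = 4.97 / 0.0957 = 51.933124
Step 4: E[X|A_4] = 0.99 / 0.3936 = 2.515244
Verification: E[X] = sum E[X*1_A_i] = 6.43 + 7.2 + 4.97 + 0.99 = 19.59


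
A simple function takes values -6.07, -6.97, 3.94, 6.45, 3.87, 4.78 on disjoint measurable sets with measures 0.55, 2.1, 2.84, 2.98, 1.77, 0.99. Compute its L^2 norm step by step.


Step 1: Compute |f_i|^2 for each value:
  |-6.07|^2 = 36.8449
  |-6.97|^2 = 48.5809
  |3.94|^2 = 15.5236
  |6.45|^2 = 41.6025
  |3.87|^2 = 14.9769
  |4.78|^2 = 22.8484
Step 2: Multiply by measures and sum:
  36.8449 * 0.55 = 20.264695
  48.5809 * 2.1 = 102.01989
  15.5236 * 2.84 = 44.087024
  41.6025 * 2.98 = 123.97545
  14.9769 * 1.77 = 26.509113
  22.8484 * 0.99 = 22.619916
Sum = 20.264695 + 102.01989 + 44.087024 + 123.97545 + 26.509113 + 22.619916 = 339.476088
Step 3: Take the p-th root:
||f||_2 = (339.476088)^(1/2) = 18.424877


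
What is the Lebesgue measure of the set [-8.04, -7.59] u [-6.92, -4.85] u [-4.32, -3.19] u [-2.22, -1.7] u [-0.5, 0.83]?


For pairwise disjoint intervals, m(union) = sum of lengths.
= (-7.59 - -8.04) + (-4.85 - -6.92) + (-3.19 - -4.32) + (-1.7 - -2.22) + (0.83 - -0.5)
= 0.45 + 2.07 + 1.13 + 0.52 + 1.33
= 5.5


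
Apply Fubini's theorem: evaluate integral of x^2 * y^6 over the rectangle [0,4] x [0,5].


By Fubini's theorem, the double integral factors as a product of single integrals:
Step 1: integral_0^4 x^2 dx = [x^3/3] from 0 to 4
     = 4^3/3 = 21.333333
Step 2: integral_0^5 y^6 dy = [y^7/7] from 0 to 5
     = 5^7/7 = 11160.714286
Step 3: Double integral = 21.333333 * 11160.714286 = 238095.238095


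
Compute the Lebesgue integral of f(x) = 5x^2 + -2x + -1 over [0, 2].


The Lebesgue integral of a Riemann-integrable function agrees with the Riemann integral.
Antiderivative F(x) = (5/3)x^3 + (-2/2)x^2 + -1x
F(2) = (5/3)*2^3 + (-2/2)*2^2 + -1*2
     = (5/3)*8 + (-2/2)*4 + -1*2
     = 13.333333 + -4 + -2
     = 7.333333
F(0) = 0.0
Integral = F(2) - F(0) = 7.333333 - 0.0 = 7.333333


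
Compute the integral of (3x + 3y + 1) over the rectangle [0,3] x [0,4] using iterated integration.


By Fubini, integrate in x first, then y.
Step 1: Fix y, integrate over x in [0,3]:
  integral(3x + 3y + 1, x=0..3)
  = 3*(3^2 - 0^2)/2 + (3y + 1)*(3 - 0)
  = 13.5 + (3y + 1)*3
  = 13.5 + 9y + 3
  = 16.5 + 9y
Step 2: Integrate over y in [0,4]:
  integral(16.5 + 9y, y=0..4)
  = 16.5*4 + 9*(4^2 - 0^2)/2
  = 66 + 72
  = 138


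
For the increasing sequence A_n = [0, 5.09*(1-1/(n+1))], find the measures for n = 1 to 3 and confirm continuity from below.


By continuity of measure from below: if A_n increases to A, then m(A_n) -> m(A).
Here A = [0, 5.09], so m(A) = 5.09
Step 1: a_1 = 5.09*(1 - 1/2) = 2.545, m(A_1) = 2.545
Step 2: a_2 = 5.09*(1 - 1/3) = 3.3933, m(A_2) = 3.3933
Step 3: a_3 = 5.09*(1 - 1/4) = 3.8175, m(A_3) = 3.8175
Limit: m(A_n) -> m([0,5.09]) = 5.09


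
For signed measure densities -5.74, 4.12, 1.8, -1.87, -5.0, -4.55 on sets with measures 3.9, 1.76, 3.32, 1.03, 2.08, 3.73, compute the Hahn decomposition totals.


Step 1: Compute signed measure on each set:
  Set 1: -5.74 * 3.9 = -22.386
  Set 2: 4.12 * 1.76 = 7.2512
  Set 3: 1.8 * 3.32 = 5.976
  Set 4: -1.87 * 1.03 = -1.9261
  Set 5: -5.0 * 2.08 = -10.4
  Set 6: -4.55 * 3.73 = -16.9715
Step 2: Total signed measure = (-22.386) + (7.2512) + (5.976) + (-1.9261) + (-10.4) + (-16.9715)
     = -38.4564
Step 3: Positive part mu+(X) = sum of positive contributions = 13.2272
Step 4: Negative part mu-(X) = |sum of negative contributions| = 51.6836


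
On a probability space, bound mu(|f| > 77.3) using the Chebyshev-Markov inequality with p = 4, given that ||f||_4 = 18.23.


Chebyshev/Markov inequality: mu(|f| > eps) <= (||f||_p / eps)^p
Step 1: ||f||_4 / eps = 18.23 / 77.3 = 0.235834
Step 2: Raise to power p = 4:
  (0.235834)^4 = 0.003093
Step 3: Therefore mu(|f| > 77.3) <= 0.003093


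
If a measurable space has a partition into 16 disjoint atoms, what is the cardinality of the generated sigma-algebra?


Each element of the sigma-algebra is a union of some subset of the 16 atoms.
The number of such subsets is 2^16 = 65536.


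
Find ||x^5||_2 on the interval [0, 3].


Step 1: ||f||_2 = (integral_0^3 |x^5|^2 dx)^(1/2)
     = (integral_0^3 x^10 dx)^(1/2)
Step 2: integral_0^3 x^10 dx = [x^11/(11)] from 0 to 3 = 3^11/11
     = 177147/11 = 16104.272727
Step 3: ||f||_2 = (16104.272727)^(1/2) = 126.902611


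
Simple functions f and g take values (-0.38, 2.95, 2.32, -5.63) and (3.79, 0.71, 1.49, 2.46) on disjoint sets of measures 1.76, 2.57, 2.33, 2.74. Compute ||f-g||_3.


Step 1: Compute differences f_i - g_i:
  -0.38 - 3.79 = -4.17
  2.95 - 0.71 = 2.24
  2.32 - 1.49 = 0.83
  -5.63 - 2.46 = -8.09
Step 2: Compute |diff|^3 * measure for each set:
  |-4.17|^3 * 1.76 = 72.511713 * 1.76 = 127.620615
  |2.24|^3 * 2.57 = 11.239424 * 2.57 = 28.88532
  |0.83|^3 * 2.33 = 0.571787 * 2.33 = 1.332264
  |-8.09|^3 * 2.74 = 529.475129 * 2.74 = 1450.761853
Step 3: Sum = 1608.600052
Step 4: ||f-g||_3 = (1608.600052)^(1/3) = 11.716989


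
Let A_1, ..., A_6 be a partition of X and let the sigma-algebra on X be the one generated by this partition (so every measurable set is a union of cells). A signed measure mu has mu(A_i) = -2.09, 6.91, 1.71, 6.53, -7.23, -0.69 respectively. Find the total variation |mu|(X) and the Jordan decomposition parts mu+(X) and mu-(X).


Step 1: Every measurable set is a union of atoms (the cells / points), so a Hahn decomposition is
  obtained by grouping atoms by sign: P = union of atoms with mu > 0, N = union of the remaining atoms.
  Atoms in P (indices): 2, 3, 4;  atoms in N (indices): 1, 5, 6
  Positive values: 6.91, 1.71, 6.53
  Negative values: -2.09, -7.23, -0.69
Step 2: mu+(X) = mu(P) = sum of positive atom values = 15.15
Step 3: mu-(X) = -mu(N) = sum of |negative atom values| = 10.01
Step 4: |mu|(X) = mu+(X) + mu-(X) = 15.15 + 10.01 = 25.16


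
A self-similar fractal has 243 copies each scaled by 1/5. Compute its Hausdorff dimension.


For a self-similar set with N copies scaled by 1/r:
dim_H = log(N)/log(r) = log(243)/log(5)
= 5.493061/1.609438
= 3.413031


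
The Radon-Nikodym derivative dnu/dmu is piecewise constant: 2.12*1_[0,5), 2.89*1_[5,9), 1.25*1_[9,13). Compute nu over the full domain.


Integrate each piece of the Radon-Nikodym derivative:
Step 1: integral_0^5 2.12 dx = 2.12*(5-0) = 2.12*5 = 10.6
Step 2: integral_5^9 2.89 dx = 2.89*(9-5) = 2.89*4 = 11.56
Step 3: integral_9^13 1.25 dx = 1.25*(13-9) = 1.25*4 = 5
Total: 10.6 + 11.56 + 5 = 27.16
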